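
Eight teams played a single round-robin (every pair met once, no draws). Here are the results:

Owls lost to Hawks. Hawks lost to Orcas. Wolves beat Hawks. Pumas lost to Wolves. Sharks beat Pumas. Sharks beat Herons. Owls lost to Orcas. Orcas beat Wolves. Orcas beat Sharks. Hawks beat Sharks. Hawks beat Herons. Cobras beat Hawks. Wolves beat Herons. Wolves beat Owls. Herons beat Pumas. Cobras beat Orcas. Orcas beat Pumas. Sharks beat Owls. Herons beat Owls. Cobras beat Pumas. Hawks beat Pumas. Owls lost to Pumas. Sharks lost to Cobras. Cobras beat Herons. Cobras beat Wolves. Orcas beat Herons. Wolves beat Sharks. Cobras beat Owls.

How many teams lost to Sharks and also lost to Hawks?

Sharks beat: Pumas, Owls, Herons.
Hawks beat: Pumas, Owls, Herons, Sharks.
Both beat: Pumas, Owls, Herons — 3.

3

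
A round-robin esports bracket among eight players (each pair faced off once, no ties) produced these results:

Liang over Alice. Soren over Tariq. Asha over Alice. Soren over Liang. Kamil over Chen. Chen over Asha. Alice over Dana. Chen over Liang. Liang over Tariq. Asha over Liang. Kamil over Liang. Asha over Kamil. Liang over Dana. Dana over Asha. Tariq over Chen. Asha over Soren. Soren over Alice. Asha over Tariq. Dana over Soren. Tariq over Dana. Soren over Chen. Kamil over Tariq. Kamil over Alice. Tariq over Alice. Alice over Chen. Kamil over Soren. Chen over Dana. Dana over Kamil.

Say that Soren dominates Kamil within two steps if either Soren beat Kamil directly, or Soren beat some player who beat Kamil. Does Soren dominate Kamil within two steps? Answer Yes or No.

Soren did not beat Kamil directly.
Soren beat Tariq, Alice, Liang, Chen, but each of them lost to Kamil. No two-step path.

No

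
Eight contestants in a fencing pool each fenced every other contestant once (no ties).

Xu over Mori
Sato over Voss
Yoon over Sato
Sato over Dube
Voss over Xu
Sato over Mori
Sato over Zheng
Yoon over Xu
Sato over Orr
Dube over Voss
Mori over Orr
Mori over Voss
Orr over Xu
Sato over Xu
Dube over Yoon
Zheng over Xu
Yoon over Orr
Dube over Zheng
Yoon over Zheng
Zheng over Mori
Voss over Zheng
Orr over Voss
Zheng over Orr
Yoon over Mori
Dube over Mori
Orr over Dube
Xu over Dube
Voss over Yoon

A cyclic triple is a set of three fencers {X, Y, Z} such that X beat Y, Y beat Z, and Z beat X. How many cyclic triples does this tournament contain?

Win totals: Orr 3, Dube 4, Yoon 5, Xu 2, Mori 2, Sato 6, Zheng 3, Voss 3.
A fencer with w wins dominates both others in C(w,2) triples; summing gives 3 + 6 + 10 + 1 + 1 + 15 + 3 + 3 = 42 transitive triples.
Total triples C(8,3) = 56, so cyclic triples = 56 − 42 = 14.

14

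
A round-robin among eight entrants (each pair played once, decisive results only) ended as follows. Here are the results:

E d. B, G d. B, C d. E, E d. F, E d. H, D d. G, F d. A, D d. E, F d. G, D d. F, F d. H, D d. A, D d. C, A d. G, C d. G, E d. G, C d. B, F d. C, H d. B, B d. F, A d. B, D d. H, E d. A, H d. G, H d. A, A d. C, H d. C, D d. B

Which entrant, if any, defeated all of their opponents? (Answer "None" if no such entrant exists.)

D

D has 7 wins out of 7 opponents — a perfect record.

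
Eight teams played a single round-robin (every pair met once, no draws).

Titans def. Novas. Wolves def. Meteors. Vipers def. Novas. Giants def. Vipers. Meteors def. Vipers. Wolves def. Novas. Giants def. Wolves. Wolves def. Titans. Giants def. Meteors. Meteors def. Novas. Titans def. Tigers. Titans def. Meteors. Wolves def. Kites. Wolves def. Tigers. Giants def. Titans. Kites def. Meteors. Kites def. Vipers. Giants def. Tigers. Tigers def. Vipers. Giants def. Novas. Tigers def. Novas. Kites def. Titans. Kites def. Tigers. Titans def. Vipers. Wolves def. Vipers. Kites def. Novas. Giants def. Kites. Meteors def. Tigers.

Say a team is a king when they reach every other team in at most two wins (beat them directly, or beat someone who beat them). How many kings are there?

Novas cannot reach Tigers, Vipers, Giants, Titans, Wolves, Meteors, Kites in two steps.
Tigers cannot reach Giants, Titans, Wolves, Meteors, Kites in two steps.
Vipers cannot reach Tigers, Giants, Titans, Wolves, Meteors, Kites in two steps.
Giants reaches everyone (king).
Titans cannot reach Giants, Wolves, Kites in two steps.
Wolves cannot reach Giants in two steps.
Meteors cannot reach Giants, Titans, Wolves, Kites in two steps.
Kites cannot reach Giants, Wolves in two steps.
Kings: Giants — 1.

1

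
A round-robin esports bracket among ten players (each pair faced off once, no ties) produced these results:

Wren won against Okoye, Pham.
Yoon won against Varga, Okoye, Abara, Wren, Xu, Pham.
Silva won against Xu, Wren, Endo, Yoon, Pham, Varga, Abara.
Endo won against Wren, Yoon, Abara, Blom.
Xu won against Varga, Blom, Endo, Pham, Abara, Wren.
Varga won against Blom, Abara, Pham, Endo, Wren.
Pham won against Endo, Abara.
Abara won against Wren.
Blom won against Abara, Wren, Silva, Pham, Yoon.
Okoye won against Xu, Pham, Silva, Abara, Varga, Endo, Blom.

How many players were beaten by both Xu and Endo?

3

Xu beat: Abara, Varga, Wren, Pham, Blom, Endo.
Endo beat: Abara, Yoon, Wren, Blom.
Both beat: Abara, Wren, Blom — 3.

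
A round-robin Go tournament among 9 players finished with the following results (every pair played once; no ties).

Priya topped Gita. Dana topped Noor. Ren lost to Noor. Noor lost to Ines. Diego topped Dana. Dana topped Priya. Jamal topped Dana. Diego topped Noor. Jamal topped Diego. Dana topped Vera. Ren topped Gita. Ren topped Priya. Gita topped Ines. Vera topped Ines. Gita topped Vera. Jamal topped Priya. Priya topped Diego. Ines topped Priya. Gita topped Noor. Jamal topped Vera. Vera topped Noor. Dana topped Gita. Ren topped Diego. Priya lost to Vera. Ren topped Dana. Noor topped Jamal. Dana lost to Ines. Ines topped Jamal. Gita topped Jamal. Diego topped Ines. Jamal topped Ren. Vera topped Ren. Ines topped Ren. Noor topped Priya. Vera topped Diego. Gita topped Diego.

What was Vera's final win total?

5

Vera's results: beat Ren, Diego, Noor, Priya, Ines; lost to Jamal, Dana, Gita.
That is 5 wins.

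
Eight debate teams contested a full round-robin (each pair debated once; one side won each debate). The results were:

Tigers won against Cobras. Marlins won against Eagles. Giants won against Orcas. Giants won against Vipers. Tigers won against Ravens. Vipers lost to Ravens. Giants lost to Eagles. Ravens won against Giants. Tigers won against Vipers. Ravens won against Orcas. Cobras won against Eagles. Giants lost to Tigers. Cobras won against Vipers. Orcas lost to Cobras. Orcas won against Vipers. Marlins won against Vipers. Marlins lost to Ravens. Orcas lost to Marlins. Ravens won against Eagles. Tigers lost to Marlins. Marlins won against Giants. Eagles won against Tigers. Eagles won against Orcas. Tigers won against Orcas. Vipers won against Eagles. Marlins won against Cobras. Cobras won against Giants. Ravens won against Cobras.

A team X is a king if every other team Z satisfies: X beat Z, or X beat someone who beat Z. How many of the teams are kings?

Cobras cannot reach Marlins, Ravens in two steps.
Eagles cannot reach Marlins in two steps.
Marlins reaches everyone (king).
Giants cannot reach Cobras, Marlins, Tigers, Ravens in two steps.
Orcas cannot reach Cobras, Marlins, Giants, Tigers, Ravens in two steps.
Tigers reaches everyone (king).
Vipers cannot reach Cobras, Marlins, Ravens in two steps.
Ravens reaches everyone (king).
Kings: Marlins, Tigers, Ravens — 3.

3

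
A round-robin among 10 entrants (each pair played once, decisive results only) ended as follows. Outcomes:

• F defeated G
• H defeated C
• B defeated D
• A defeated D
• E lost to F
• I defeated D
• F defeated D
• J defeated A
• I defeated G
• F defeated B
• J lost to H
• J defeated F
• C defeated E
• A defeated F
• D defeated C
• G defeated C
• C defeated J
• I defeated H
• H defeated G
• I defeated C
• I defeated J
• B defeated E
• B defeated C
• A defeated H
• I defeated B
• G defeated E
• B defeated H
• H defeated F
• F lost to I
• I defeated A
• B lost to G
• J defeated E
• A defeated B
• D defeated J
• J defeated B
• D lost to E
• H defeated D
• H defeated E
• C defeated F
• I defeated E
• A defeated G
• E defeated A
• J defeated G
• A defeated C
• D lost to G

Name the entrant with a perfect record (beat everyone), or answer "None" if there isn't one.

I has 9 wins out of 9 opponents — a perfect record.

I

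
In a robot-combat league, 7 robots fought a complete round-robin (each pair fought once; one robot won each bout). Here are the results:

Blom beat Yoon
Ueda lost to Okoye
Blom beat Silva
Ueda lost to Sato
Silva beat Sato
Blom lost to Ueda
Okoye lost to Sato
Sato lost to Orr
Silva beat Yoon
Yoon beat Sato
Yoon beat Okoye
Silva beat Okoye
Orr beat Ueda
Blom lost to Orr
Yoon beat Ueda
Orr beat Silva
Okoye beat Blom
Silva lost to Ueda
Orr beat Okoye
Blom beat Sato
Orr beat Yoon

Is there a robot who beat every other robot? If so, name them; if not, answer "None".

Orr

Orr has 6 wins out of 6 opponents — a perfect record.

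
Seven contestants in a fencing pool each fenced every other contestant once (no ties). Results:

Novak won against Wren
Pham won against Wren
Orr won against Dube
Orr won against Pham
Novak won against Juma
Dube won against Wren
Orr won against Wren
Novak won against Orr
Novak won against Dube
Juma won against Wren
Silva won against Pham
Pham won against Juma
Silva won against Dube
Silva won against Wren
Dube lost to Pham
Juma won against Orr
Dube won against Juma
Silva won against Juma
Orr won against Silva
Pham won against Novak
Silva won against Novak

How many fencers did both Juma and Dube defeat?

Juma beat: Orr, Wren.
Dube beat: Wren, Juma.
Both beat: Wren — 1.

1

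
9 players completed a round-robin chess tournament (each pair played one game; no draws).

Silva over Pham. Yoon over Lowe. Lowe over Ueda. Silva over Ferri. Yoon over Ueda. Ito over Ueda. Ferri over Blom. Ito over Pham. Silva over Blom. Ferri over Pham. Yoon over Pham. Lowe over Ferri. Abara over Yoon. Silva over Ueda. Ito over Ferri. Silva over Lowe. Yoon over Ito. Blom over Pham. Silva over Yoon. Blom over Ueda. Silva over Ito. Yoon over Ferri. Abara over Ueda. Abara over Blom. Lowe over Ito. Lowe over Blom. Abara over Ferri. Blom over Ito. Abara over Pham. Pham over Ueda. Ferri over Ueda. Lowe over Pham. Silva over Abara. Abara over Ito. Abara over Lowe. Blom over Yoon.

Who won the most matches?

Win totals: Yoon 5, Ueda 0, Pham 1, Abara 7, Silva 8, Ferri 3, Lowe 5, Blom 4, Ito 3.
Silva leads with 8 wins (next highest: 7).

Silva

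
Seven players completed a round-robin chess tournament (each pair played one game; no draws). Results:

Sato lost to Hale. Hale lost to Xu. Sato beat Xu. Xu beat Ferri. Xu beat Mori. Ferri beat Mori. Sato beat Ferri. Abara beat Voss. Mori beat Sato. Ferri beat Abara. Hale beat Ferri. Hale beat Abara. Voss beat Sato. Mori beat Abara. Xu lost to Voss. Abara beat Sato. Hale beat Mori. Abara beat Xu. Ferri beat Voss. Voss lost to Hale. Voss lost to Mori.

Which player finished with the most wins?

Win totals: Ferri 3, Sato 2, Voss 2, Xu 3, Abara 3, Mori 3, Hale 5.
Hale leads with 5 wins (next highest: 3).

Hale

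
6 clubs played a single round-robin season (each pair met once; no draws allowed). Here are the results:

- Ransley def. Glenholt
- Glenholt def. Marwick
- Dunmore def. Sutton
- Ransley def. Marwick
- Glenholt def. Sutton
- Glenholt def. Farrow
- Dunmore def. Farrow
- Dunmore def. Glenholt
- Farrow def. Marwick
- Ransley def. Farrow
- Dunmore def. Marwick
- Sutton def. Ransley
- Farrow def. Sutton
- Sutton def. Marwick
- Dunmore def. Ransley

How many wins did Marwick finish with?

Marwick's results: beat no one; lost to Sutton, Glenholt, Dunmore, Farrow, Ransley.
That is 0 wins.

0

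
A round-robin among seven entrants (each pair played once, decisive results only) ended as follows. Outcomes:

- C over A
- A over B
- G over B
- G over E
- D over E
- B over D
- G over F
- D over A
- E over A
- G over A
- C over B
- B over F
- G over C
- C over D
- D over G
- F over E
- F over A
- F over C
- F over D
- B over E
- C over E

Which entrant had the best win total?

G

Win totals: A 1, B 3, C 4, D 3, E 1, F 4, G 5.
G leads with 5 wins (next highest: 4).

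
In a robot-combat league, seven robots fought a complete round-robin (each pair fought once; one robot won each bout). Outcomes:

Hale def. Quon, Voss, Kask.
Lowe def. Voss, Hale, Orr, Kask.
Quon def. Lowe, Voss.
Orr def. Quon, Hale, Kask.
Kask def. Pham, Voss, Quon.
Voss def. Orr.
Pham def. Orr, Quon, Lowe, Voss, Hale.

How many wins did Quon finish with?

Quon's results: beat Voss, Lowe; lost to Pham, Hale, Orr, Kask.
That is 2 wins.

2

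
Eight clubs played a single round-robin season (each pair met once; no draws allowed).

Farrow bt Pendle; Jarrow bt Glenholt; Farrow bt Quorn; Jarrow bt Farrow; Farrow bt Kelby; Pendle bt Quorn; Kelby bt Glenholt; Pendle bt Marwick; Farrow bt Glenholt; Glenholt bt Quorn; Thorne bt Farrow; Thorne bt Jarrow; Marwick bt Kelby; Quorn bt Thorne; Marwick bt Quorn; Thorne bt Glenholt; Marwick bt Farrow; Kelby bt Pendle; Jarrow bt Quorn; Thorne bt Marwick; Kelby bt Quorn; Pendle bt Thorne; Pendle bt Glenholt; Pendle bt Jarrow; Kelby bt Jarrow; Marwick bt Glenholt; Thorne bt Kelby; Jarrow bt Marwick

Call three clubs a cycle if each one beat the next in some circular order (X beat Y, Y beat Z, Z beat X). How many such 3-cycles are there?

12

Win totals: Jarrow 4, Kelby 4, Marwick 4, Glenholt 1, Farrow 4, Quorn 1, Pendle 5, Thorne 5.
A club with w wins dominates both others in C(w,2) triples; summing gives 6 + 6 + 6 + 0 + 6 + 0 + 10 + 10 = 44 transitive triples.
Total triples C(8,3) = 56, so cyclic triples = 56 − 44 = 12.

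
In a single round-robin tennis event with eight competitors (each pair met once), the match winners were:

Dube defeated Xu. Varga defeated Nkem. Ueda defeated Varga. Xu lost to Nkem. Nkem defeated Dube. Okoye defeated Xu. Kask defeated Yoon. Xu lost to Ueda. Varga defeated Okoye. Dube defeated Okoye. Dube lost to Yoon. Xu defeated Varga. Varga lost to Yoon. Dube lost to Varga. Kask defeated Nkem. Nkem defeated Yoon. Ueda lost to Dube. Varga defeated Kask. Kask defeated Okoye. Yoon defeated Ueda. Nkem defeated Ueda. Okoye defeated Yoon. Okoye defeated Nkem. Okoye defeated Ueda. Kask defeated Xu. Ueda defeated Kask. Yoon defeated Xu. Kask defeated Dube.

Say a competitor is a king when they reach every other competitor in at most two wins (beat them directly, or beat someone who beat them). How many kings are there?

Kask reaches everyone (king).
Yoon reaches everyone (king).
Nkem reaches everyone (king).
Varga reaches everyone (king).
Ueda reaches everyone (king).
Okoye reaches everyone (king).
Dube reaches everyone (king).
Xu cannot reach Yoon, Ueda in two steps.
Kings: Kask, Yoon, Nkem, Varga, Ueda, Okoye, Dube — 7.

7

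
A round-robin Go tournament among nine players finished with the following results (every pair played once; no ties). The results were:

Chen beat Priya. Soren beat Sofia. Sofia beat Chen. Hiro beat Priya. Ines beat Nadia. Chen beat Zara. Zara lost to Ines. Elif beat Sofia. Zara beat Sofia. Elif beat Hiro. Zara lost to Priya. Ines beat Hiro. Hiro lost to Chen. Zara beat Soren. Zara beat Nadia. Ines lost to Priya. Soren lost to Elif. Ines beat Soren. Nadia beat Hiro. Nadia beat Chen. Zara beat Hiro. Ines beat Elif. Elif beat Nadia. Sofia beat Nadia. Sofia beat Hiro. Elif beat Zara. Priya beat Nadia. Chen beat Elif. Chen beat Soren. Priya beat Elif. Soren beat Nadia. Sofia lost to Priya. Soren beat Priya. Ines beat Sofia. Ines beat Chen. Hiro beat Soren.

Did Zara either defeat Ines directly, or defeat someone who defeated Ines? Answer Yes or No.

No

Zara did not beat Ines directly.
Zara beat Soren, Nadia, Sofia, Hiro, but each of them lost to Ines. No two-step path.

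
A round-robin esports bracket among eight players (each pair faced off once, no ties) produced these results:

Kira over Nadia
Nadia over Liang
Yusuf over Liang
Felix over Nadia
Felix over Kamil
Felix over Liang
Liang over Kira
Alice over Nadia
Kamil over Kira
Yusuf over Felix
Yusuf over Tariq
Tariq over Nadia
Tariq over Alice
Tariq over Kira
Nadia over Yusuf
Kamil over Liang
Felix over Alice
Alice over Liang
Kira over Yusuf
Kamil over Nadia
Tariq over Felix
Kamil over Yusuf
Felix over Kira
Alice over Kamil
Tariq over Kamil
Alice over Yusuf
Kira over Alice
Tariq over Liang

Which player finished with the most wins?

Tariq

Win totals: Nadia 2, Alice 4, Tariq 6, Felix 5, Yusuf 3, Kira 3, Kamil 4, Liang 1.
Tariq leads with 6 wins (next highest: 5).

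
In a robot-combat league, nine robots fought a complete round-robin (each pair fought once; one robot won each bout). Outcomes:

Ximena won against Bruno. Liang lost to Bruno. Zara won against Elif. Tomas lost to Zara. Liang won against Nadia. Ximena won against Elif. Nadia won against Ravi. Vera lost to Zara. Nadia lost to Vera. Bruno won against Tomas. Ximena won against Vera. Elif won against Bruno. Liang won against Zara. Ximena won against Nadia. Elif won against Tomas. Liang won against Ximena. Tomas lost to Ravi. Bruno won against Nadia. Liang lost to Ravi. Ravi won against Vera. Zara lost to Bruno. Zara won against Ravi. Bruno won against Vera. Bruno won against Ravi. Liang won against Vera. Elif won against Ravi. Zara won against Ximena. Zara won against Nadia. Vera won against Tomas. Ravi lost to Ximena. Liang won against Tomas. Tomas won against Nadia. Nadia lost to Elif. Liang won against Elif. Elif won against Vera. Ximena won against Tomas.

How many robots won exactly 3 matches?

Win totals: Nadia 1, Liang 6, Bruno 6, Zara 6, Elif 5, Ximena 6, Tomas 1, Vera 2, Ravi 3.
Exactly 3: Ravi — 1 robot.

1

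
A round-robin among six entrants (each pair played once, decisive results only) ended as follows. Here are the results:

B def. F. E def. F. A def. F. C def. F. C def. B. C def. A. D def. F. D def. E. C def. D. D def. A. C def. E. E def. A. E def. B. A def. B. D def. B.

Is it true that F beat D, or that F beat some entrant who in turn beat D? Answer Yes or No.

F did not beat D directly.
F beat no one, so there is no intermediate entrant.

No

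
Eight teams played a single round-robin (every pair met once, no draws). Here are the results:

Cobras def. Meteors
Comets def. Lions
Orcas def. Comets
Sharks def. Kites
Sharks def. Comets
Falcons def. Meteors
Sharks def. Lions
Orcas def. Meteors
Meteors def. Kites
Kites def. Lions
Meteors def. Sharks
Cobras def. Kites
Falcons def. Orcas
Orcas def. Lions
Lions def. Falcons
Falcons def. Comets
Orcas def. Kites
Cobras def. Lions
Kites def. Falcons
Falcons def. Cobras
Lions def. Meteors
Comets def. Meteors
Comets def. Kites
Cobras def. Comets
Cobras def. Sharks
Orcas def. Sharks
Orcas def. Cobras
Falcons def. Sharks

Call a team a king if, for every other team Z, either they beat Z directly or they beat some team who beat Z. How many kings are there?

4

Kites reaches everyone (king).
Comets cannot reach Cobras, Orcas in two steps.
Lions reaches everyone (king).
Falcons reaches everyone (king).
Cobras cannot reach Orcas in two steps.
Orcas reaches everyone (king).
Sharks cannot reach Cobras, Orcas in two steps.
Meteors cannot reach Cobras, Orcas in two steps.
Kings: Kites, Lions, Falcons, Orcas — 4.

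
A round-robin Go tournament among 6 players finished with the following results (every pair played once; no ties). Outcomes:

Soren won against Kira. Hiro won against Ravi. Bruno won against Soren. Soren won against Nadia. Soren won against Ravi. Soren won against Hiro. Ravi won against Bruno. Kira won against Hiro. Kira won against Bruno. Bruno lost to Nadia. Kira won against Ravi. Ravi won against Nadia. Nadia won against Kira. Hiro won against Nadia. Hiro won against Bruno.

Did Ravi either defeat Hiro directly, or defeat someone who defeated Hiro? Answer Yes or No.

No

Ravi did not beat Hiro directly.
Ravi beat Bruno, Nadia, but each of them lost to Hiro. No two-step path.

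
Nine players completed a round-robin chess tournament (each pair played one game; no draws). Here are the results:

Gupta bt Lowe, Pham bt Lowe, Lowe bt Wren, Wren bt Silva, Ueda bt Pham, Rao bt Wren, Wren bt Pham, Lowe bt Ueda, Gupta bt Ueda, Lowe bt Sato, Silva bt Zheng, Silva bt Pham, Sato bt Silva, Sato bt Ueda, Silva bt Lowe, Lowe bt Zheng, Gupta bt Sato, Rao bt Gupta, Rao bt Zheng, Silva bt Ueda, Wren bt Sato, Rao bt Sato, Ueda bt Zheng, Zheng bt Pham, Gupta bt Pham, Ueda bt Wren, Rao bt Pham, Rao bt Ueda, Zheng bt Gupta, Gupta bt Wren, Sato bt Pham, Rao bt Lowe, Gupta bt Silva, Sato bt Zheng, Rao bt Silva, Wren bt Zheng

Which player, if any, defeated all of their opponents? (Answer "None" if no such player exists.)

Rao has 8 wins out of 8 opponents — a perfect record.

Rao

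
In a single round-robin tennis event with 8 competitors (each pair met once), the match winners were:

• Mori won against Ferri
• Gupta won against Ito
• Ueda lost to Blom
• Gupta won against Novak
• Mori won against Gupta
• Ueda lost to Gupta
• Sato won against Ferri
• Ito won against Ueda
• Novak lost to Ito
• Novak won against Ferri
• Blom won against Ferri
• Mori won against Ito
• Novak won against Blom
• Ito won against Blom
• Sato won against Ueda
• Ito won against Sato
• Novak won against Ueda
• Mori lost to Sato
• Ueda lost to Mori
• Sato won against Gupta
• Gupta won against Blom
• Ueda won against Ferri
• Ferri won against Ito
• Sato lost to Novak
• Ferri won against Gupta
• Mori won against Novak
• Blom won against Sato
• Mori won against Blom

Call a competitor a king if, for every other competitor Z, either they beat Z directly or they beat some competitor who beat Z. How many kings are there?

4

Blom cannot reach Novak in two steps.
Ferri cannot reach Mori in two steps.
Ito reaches everyone (king).
Ueda cannot reach Blom, Mori, Sato, Novak in two steps.
Mori reaches everyone (king).
Sato reaches everyone (king).
Novak reaches everyone (king).
Gupta cannot reach Mori in two steps.
Kings: Ito, Mori, Sato, Novak — 4.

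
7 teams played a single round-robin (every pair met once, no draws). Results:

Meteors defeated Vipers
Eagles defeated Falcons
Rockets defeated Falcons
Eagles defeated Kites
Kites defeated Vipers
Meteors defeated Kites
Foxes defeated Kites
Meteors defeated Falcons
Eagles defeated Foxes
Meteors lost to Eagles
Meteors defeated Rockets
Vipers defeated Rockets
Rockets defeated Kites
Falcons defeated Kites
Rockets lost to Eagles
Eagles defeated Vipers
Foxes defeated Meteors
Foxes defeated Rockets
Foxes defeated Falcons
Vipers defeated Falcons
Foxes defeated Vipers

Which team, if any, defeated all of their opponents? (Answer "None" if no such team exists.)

Eagles has 6 wins out of 6 opponents — a perfect record.

Eagles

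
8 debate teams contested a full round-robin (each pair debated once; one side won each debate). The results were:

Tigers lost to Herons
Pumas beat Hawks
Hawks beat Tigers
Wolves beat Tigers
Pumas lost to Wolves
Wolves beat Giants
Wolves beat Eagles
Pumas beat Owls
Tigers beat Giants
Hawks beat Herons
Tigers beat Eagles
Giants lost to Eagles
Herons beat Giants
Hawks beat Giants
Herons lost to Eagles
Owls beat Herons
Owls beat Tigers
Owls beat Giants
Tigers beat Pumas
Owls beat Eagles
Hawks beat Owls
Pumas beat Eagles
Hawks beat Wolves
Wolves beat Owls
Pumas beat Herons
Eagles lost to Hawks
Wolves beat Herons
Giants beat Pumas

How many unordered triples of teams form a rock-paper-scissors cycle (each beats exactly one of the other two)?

Win totals: Pumas 4, Tigers 3, Wolves 6, Giants 1, Owls 4, Herons 2, Hawks 6, Eagles 2.
A team with w wins dominates both others in C(w,2) triples; summing gives 6 + 3 + 15 + 0 + 6 + 1 + 15 + 1 = 47 transitive triples.
Total triples C(8,3) = 56, so cyclic triples = 56 − 47 = 9.

9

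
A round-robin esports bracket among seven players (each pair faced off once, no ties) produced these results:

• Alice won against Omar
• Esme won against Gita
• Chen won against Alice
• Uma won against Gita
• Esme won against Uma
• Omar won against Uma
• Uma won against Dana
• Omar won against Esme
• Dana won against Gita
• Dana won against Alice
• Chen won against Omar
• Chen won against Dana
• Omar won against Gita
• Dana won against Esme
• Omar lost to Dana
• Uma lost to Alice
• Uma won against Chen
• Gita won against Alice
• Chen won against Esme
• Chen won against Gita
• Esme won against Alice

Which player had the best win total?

Win totals: Dana 4, Gita 1, Chen 5, Omar 3, Uma 3, Esme 3, Alice 2.
Chen leads with 5 wins (next highest: 4).

Chen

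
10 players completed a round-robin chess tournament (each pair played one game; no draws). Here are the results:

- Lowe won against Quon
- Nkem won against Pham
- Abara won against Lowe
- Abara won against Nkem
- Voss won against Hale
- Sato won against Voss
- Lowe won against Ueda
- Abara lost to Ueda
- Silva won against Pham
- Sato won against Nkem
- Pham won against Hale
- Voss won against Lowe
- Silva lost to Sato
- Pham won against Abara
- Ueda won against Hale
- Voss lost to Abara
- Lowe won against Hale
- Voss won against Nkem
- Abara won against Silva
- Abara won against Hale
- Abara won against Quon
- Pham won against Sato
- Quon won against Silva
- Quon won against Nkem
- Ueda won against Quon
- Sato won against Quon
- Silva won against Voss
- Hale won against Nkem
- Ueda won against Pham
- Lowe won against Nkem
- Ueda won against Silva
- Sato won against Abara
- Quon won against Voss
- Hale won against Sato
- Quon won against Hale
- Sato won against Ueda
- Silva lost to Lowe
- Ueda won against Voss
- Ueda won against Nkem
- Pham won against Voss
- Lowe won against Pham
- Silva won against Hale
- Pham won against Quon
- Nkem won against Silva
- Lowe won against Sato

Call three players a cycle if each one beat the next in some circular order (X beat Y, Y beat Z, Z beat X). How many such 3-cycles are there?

24

Win totals: Sato 6, Pham 5, Abara 6, Voss 3, Quon 4, Lowe 7, Nkem 2, Hale 2, Silva 3, Ueda 7.
A player with w wins dominates both others in C(w,2) triples; summing gives 15 + 10 + 15 + 3 + 6 + 21 + 1 + 1 + 3 + 21 = 96 transitive triples.
Total triples C(10,3) = 120, so cyclic triples = 120 − 96 = 24.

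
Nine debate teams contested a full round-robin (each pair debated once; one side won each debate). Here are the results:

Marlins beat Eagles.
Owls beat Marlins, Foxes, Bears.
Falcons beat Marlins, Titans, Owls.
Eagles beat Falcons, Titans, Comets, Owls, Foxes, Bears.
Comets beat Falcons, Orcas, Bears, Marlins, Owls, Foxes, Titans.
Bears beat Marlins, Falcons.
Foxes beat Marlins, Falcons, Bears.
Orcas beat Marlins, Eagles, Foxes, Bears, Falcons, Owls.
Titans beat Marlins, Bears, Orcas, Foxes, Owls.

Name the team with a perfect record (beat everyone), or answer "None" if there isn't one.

None

Highest win total is Comets with 7 (out of 8 possible).
Comets lost to Eagles, so no team went undefeated.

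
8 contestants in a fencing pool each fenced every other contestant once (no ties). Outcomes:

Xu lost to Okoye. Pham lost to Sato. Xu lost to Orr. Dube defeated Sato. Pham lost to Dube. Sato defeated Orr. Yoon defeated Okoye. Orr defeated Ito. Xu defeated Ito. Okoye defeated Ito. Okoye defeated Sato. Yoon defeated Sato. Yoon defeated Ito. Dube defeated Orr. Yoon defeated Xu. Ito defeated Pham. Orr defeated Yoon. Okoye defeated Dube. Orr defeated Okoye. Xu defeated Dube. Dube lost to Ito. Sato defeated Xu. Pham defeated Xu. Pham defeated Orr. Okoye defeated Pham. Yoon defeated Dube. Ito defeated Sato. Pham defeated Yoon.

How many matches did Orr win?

Orr's results: beat Yoon, Ito, Okoye, Xu; lost to Dube, Sato, Pham.
That is 4 wins.

4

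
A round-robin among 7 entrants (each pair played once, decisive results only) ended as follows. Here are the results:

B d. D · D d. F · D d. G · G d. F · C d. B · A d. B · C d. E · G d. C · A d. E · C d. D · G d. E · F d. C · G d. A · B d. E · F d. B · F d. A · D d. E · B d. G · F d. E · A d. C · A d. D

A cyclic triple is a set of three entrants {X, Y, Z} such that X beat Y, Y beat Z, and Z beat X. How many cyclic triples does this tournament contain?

8

Win totals: A 4, B 3, C 3, D 3, E 0, F 4, G 4.
An entrant with w wins dominates both others in C(w,2) triples; summing gives 6 + 3 + 3 + 3 + 0 + 6 + 6 = 27 transitive triples.
Total triples C(7,3) = 35, so cyclic triples = 35 − 27 = 8.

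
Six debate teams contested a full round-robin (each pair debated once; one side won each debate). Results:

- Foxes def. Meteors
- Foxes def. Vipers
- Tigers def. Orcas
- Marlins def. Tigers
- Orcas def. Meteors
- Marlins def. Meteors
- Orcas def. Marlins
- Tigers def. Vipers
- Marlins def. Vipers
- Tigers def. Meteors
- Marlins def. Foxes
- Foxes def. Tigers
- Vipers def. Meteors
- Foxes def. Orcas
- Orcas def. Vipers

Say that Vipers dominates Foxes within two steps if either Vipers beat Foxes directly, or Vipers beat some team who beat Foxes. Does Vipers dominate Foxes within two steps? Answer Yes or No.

No

Vipers did not beat Foxes directly.
Vipers beat Meteors, but each of them lost to Foxes. No two-step path.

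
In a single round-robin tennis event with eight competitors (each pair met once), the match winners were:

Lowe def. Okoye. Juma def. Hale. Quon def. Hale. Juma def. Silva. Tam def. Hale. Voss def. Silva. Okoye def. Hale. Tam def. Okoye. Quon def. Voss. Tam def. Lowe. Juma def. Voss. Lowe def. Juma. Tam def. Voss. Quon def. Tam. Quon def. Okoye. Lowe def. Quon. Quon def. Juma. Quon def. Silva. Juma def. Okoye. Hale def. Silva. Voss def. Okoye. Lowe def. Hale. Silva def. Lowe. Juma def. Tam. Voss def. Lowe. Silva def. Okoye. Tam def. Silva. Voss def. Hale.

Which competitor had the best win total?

Win totals: Quon 6, Juma 5, Okoye 1, Hale 1, Voss 4, Lowe 4, Silva 2, Tam 5.
Quon leads with 6 wins (next highest: 5).

Quon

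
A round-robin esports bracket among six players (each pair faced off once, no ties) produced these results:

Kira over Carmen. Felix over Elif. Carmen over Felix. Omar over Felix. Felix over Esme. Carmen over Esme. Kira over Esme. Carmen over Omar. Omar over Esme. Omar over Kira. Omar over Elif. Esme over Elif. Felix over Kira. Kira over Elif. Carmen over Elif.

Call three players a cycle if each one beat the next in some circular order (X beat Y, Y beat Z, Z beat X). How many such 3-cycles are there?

2

Win totals: Carmen 4, Felix 3, Esme 1, Omar 4, Kira 3, Elif 0.
A player with w wins dominates both others in C(w,2) triples; summing gives 6 + 3 + 0 + 6 + 3 + 0 = 18 transitive triples.
Total triples C(6,3) = 20, so cyclic triples = 20 − 18 = 2.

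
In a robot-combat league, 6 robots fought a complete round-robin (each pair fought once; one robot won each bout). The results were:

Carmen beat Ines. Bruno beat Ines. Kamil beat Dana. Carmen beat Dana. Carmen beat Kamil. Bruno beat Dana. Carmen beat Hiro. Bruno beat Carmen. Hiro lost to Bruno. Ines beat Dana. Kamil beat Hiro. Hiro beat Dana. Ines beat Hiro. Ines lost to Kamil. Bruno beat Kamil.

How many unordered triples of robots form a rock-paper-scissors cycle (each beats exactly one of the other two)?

Of the C(6,3) = 20 triples, the cyclic ones are: none.
That is 0.

0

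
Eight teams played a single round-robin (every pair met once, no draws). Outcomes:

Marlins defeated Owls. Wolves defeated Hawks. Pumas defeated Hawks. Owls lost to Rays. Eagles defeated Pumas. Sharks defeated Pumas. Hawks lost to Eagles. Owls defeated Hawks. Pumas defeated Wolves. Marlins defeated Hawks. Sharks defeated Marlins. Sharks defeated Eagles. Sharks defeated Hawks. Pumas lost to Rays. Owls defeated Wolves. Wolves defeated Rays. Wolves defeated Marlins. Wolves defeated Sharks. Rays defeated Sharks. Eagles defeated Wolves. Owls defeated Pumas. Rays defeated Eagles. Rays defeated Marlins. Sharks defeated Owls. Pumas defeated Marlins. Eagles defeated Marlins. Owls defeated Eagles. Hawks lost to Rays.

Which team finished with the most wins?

Rays

Win totals: Hawks 0, Eagles 4, Wolves 4, Sharks 5, Rays 6, Marlins 2, Owls 4, Pumas 3.
Rays leads with 6 wins (next highest: 5).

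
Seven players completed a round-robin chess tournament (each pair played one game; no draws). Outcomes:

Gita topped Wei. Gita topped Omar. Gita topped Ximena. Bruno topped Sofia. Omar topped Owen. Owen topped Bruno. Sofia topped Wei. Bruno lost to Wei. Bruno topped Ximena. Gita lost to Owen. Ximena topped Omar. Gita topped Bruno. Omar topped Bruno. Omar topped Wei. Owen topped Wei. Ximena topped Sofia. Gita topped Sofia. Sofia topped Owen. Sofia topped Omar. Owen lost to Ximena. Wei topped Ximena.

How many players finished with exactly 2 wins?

2

Win totals: Wei 2, Bruno 2, Sofia 3, Owen 3, Ximena 3, Omar 3, Gita 5.
Exactly 2: Wei, Bruno — 2 players.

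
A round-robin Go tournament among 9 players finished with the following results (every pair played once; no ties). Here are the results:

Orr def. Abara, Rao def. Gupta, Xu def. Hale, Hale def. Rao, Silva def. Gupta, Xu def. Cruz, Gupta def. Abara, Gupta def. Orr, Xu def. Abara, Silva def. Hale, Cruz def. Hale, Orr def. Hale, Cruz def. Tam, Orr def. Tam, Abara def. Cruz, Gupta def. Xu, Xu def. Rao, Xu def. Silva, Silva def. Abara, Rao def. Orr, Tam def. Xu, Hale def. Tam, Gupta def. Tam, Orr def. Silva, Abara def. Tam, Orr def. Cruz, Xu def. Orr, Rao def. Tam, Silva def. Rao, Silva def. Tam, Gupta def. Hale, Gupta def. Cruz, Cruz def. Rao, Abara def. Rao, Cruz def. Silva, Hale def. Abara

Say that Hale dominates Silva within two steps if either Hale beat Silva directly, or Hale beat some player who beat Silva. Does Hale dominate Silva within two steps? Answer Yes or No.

Hale did not beat Silva directly.
Hale beat Tam, Abara, Rao, but each of them lost to Silva. No two-step path.

No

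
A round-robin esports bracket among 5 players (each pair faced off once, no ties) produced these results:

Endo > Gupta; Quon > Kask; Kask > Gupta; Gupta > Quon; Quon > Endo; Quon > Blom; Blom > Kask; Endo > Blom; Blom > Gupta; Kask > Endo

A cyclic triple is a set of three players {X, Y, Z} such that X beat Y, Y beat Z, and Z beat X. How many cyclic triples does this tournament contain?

4

Win totals: Quon 3, Blom 2, Endo 2, Gupta 1, Kask 2.
A player with w wins dominates both others in C(w,2) triples; summing gives 3 + 1 + 1 + 0 + 1 = 6 transitive triples.
Total triples C(5,3) = 10, so cyclic triples = 10 − 6 = 4.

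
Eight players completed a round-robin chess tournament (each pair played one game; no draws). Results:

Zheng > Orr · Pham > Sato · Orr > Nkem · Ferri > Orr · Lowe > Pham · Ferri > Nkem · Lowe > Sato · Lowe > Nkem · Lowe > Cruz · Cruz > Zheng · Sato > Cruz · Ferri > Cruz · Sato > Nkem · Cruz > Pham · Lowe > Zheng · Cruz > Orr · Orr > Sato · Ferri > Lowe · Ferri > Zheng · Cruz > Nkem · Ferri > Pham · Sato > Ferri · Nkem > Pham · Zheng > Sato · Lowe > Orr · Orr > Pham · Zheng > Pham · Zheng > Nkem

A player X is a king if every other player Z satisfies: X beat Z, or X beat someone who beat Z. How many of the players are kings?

Cruz cannot reach Ferri, Lowe in two steps.
Orr cannot reach Zheng, Lowe in two steps.
Zheng cannot reach Lowe in two steps.
Ferri reaches everyone (king).
Nkem cannot reach Cruz, Orr, Zheng, Ferri, Lowe in two steps.
Lowe reaches everyone (king).
Pham cannot reach Orr, Zheng, Lowe in two steps.
Sato reaches everyone (king).
Kings: Ferri, Lowe, Sato — 3.

3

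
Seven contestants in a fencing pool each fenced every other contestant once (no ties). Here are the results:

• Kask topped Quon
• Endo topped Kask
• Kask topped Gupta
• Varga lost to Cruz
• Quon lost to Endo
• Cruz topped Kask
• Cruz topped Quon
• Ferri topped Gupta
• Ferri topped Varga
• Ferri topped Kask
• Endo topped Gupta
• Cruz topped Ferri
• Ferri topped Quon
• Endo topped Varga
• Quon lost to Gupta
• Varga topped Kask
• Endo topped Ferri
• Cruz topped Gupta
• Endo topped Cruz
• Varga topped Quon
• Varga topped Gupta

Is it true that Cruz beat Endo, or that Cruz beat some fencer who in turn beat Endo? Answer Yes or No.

No

Cruz did not beat Endo directly.
Cruz beat Ferri, Gupta, Quon, Kask, Varga, but each of them lost to Endo. No two-step path.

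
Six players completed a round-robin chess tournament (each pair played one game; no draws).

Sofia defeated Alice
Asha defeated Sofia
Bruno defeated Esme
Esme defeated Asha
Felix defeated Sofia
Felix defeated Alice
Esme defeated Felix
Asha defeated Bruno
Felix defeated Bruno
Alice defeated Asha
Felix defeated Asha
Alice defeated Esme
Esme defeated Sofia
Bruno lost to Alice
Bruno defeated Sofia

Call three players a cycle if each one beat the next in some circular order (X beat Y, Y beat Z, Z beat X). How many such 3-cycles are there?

6

Of the C(6,3) = 20 triples, the cyclic ones are: {Asha, Esme, Bruno}; {Asha, Sofia, Alice}; {Esme, Sofia, Alice}; {Esme, Felix, Alice}; {Esme, Felix, Bruno}; {Sofia, Alice, Bruno}.
That is 6.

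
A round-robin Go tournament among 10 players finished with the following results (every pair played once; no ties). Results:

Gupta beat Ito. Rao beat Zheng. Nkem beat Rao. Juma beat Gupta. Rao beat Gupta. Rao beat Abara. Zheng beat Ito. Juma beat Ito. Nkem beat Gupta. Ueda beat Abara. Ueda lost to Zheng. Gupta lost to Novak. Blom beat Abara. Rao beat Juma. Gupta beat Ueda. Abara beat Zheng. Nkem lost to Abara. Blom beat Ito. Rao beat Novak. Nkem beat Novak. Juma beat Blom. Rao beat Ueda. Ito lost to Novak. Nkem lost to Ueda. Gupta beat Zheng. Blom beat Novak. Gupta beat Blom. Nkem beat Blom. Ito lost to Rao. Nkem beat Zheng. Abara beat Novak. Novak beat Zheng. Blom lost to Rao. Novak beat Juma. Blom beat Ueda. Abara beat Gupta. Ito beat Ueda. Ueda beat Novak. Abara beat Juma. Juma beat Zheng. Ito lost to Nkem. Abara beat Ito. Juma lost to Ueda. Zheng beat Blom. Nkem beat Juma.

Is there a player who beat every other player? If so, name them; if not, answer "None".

None

Highest win total is Rao with 8 (out of 9 possible).
Rao lost to Nkem, so no player went undefeated.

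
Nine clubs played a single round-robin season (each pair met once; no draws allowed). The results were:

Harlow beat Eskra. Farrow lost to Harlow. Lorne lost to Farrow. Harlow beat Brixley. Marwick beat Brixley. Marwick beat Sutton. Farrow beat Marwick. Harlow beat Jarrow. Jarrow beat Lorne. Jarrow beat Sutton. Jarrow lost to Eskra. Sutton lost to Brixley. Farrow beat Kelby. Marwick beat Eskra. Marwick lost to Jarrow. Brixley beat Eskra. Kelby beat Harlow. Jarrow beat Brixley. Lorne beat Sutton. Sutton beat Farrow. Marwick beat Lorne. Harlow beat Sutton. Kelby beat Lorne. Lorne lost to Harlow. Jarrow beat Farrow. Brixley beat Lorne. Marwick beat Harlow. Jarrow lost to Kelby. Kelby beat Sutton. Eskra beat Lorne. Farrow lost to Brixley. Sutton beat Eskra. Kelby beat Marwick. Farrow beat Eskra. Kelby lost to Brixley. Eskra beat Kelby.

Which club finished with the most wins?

Harlow

Win totals: Sutton 2, Harlow 6, Eskra 3, Brixley 5, Jarrow 5, Marwick 5, Kelby 5, Farrow 4, Lorne 1.
Harlow leads with 6 wins (next highest: 5).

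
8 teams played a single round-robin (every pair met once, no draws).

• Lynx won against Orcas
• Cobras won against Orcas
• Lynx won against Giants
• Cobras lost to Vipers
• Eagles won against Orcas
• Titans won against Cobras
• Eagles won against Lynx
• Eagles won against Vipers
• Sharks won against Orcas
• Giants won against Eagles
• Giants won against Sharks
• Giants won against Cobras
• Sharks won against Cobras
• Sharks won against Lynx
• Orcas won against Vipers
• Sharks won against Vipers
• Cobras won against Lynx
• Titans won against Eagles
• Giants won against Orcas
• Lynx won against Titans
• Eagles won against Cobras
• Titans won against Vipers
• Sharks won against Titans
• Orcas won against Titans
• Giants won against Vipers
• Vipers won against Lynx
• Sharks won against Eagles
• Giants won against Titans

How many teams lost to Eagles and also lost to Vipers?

Eagles beat: Orcas, Lynx, Vipers, Cobras.
Vipers beat: Lynx, Cobras.
Both beat: Lynx, Cobras — 2.

2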